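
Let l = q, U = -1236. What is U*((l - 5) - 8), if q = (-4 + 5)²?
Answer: 14832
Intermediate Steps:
q = 1 (q = 1² = 1)
l = 1
U*((l - 5) - 8) = -1236*((1 - 5) - 8) = -1236*(-4 - 8) = -1236*(-12) = 14832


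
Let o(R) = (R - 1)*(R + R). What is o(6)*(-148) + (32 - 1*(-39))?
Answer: -8809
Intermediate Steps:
o(R) = 2*R*(-1 + R) (o(R) = (-1 + R)*(2*R) = 2*R*(-1 + R))
o(6)*(-148) + (32 - 1*(-39)) = (2*6*(-1 + 6))*(-148) + (32 - 1*(-39)) = (2*6*5)*(-148) + (32 + 39) = 60*(-148) + 71 = -8880 + 71 = -8809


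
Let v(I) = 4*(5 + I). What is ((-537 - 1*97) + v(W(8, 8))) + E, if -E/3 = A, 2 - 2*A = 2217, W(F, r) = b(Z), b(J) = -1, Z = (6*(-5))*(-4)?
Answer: 5409/2 ≈ 2704.5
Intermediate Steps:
Z = 120 (Z = -30*(-4) = 120)
W(F, r) = -1
A = -2215/2 (A = 1 - 1/2*2217 = 1 - 2217/2 = -2215/2 ≈ -1107.5)
E = 6645/2 (E = -3*(-2215/2) = 6645/2 ≈ 3322.5)
v(I) = 20 + 4*I
((-537 - 1*97) + v(W(8, 8))) + E = ((-537 - 1*97) + (20 + 4*(-1))) + 6645/2 = ((-537 - 97) + (20 - 4)) + 6645/2 = (-634 + 16) + 6645/2 = -618 + 6645/2 = 5409/2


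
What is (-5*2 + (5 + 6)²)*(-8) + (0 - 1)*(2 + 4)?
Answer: -894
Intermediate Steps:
(-5*2 + (5 + 6)²)*(-8) + (0 - 1)*(2 + 4) = (-10 + 11²)*(-8) - 1*6 = (-10 + 121)*(-8) - 6 = 111*(-8) - 6 = -888 - 6 = -894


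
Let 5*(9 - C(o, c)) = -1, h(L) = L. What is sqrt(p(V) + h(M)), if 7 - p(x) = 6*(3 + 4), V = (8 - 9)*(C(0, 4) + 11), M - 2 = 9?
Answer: 2*I*sqrt(6) ≈ 4.899*I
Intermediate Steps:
M = 11 (M = 2 + 9 = 11)
C(o, c) = 46/5 (C(o, c) = 9 - 1/5*(-1) = 9 + 1/5 = 46/5)
V = -101/5 (V = (8 - 9)*(46/5 + 11) = -1*101/5 = -101/5 ≈ -20.200)
p(x) = -35 (p(x) = 7 - 6*(3 + 4) = 7 - 6*7 = 7 - 1*42 = 7 - 42 = -35)
sqrt(p(V) + h(M)) = sqrt(-35 + 11) = sqrt(-24) = 2*I*sqrt(6)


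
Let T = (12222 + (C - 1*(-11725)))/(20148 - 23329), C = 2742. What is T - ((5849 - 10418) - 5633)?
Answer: 32425873/3181 ≈ 10194.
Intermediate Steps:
T = -26689/3181 (T = (12222 + (2742 - 1*(-11725)))/(20148 - 23329) = (12222 + (2742 + 11725))/(-3181) = (12222 + 14467)*(-1/3181) = 26689*(-1/3181) = -26689/3181 ≈ -8.3901)
T - ((5849 - 10418) - 5633) = -26689/3181 - ((5849 - 10418) - 5633) = -26689/3181 - (-4569 - 5633) = -26689/3181 - 1*(-10202) = -26689/3181 + 10202 = 32425873/3181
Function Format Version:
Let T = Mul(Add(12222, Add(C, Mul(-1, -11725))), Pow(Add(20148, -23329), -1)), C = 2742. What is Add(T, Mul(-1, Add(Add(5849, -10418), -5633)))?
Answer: Rational(32425873, 3181) ≈ 10194.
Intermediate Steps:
T = Rational(-26689, 3181) (T = Mul(Add(12222, Add(2742, Mul(-1, -11725))), Pow(Add(20148, -23329), -1)) = Mul(Add(12222, Add(2742, 11725)), Pow(-3181, -1)) = Mul(Add(12222, 14467), Rational(-1, 3181)) = Mul(26689, Rational(-1, 3181)) = Rational(-26689, 3181) ≈ -8.3901)
Add(T, Mul(-1, Add(Add(5849, -10418), -5633))) = Add(Rational(-26689, 3181), Mul(-1, Add(Add(5849, -10418), -5633))) = Add(Rational(-26689, 3181), Mul(-1, Add(-4569, -5633))) = Add(Rational(-26689, 3181), Mul(-1, -10202)) = Add(Rational(-26689, 3181), 10202) = Rational(32425873, 3181)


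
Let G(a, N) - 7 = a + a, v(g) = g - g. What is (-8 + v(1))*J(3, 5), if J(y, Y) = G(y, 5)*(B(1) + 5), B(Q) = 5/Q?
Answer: -1040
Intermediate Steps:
v(g) = 0
G(a, N) = 7 + 2*a (G(a, N) = 7 + (a + a) = 7 + 2*a)
J(y, Y) = 70 + 20*y (J(y, Y) = (7 + 2*y)*(5/1 + 5) = (7 + 2*y)*(5*1 + 5) = (7 + 2*y)*(5 + 5) = (7 + 2*y)*10 = 70 + 20*y)
(-8 + v(1))*J(3, 5) = (-8 + 0)*(70 + 20*3) = -8*(70 + 60) = -8*130 = -1040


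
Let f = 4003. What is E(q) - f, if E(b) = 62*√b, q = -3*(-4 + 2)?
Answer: -4003 + 62*√6 ≈ -3851.1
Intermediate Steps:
q = 6 (q = -3*(-2) = 6)
E(q) - f = 62*√6 - 1*4003 = 62*√6 - 4003 = -4003 + 62*√6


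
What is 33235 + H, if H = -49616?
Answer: -16381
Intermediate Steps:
33235 + H = 33235 - 49616 = -16381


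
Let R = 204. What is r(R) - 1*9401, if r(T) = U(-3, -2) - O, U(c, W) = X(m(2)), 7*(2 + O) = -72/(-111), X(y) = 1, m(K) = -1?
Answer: -2434106/259 ≈ -9398.1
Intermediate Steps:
O = -494/259 (O = -2 + (-72/(-111))/7 = -2 + (-72*(-1/111))/7 = -2 + (1/7)*(24/37) = -2 + 24/259 = -494/259 ≈ -1.9073)
U(c, W) = 1
r(T) = 753/259 (r(T) = 1 - 1*(-494/259) = 1 + 494/259 = 753/259)
r(R) - 1*9401 = 753/259 - 1*9401 = 753/259 - 9401 = -2434106/259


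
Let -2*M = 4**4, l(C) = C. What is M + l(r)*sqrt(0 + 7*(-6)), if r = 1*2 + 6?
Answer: -128 + 8*I*sqrt(42) ≈ -128.0 + 51.846*I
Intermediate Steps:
r = 8 (r = 2 + 6 = 8)
M = -128 (M = -1/2*4**4 = -1/2*256 = -128)
M + l(r)*sqrt(0 + 7*(-6)) = -128 + 8*sqrt(0 + 7*(-6)) = -128 + 8*sqrt(0 - 42) = -128 + 8*sqrt(-42) = -128 + 8*(I*sqrt(42)) = -128 + 8*I*sqrt(42)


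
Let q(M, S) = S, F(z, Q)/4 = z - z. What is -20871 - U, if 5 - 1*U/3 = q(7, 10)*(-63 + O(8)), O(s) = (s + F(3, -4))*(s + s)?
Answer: -18936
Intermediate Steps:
F(z, Q) = 0 (F(z, Q) = 4*(z - z) = 4*0 = 0)
O(s) = 2*s**2 (O(s) = (s + 0)*(s + s) = s*(2*s) = 2*s**2)
U = -1935 (U = 15 - 30*(-63 + 2*8**2) = 15 - 30*(-63 + 2*64) = 15 - 30*(-63 + 128) = 15 - 30*65 = 15 - 3*650 = 15 - 1950 = -1935)
-20871 - U = -20871 - 1*(-1935) = -20871 + 1935 = -18936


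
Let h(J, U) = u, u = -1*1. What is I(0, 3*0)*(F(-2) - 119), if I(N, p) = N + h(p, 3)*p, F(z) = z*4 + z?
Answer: 0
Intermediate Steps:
u = -1
h(J, U) = -1
F(z) = 5*z (F(z) = 4*z + z = 5*z)
I(N, p) = N - p
I(0, 3*0)*(F(-2) - 119) = (0 - 3*0)*(5*(-2) - 119) = (0 - 1*0)*(-10 - 119) = (0 + 0)*(-129) = 0*(-129) = 0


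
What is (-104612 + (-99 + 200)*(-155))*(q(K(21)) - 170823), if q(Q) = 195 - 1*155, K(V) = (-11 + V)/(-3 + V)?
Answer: 20539559061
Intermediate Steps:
K(V) = (-11 + V)/(-3 + V)
q(Q) = 40 (q(Q) = 195 - 155 = 40)
(-104612 + (-99 + 200)*(-155))*(q(K(21)) - 170823) = (-104612 + (-99 + 200)*(-155))*(40 - 170823) = (-104612 + 101*(-155))*(-170783) = (-104612 - 15655)*(-170783) = -120267*(-170783) = 20539559061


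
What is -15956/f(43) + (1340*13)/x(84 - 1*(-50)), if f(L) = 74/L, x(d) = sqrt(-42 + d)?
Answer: -343054/37 + 8710*sqrt(23)/23 ≈ -7455.6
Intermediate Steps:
-15956/f(43) + (1340*13)/x(84 - 1*(-50)) = -15956/(74/43) + (1340*13)/(sqrt(-42 + (84 - 1*(-50)))) = -15956/(74*(1/43)) + 17420/(sqrt(-42 + (84 + 50))) = -15956/74/43 + 17420/(sqrt(-42 + 134)) = -15956*43/74 + 17420/(sqrt(92)) = -343054/37 + 17420/((2*sqrt(23))) = -343054/37 + 17420*(sqrt(23)/46) = -343054/37 + 8710*sqrt(23)/23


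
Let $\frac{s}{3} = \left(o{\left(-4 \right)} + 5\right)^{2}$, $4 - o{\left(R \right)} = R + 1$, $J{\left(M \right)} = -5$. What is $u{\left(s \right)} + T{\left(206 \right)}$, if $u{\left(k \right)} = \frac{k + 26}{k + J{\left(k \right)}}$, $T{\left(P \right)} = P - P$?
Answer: $\frac{458}{427} \approx 1.0726$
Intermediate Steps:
$T{\left(P \right)} = 0$
$o{\left(R \right)} = 3 - R$ ($o{\left(R \right)} = 4 - \left(R + 1\right) = 4 - \left(1 + R\right) = 3 - R$)
$s = 432$ ($s = 3 \left(\left(3 - -4\right) + 5\right)^{2} = 3 \left(\left(3 + 4\right) + 5\right)^{2} = 3 \left(7 + 5\right)^{2} = 3 \cdot 12^{2} = 3 \cdot 144 = 432$)
$u{\left(k \right)} = \frac{26 + k}{-5 + k}$ ($u{\left(k \right)} = \frac{k + 26}{k - 5} = \frac{26 + k}{-5 + k}$)
$u{\left(s \right)} + T{\left(206 \right)} = \frac{26 + 432}{-5 + 432} + 0 = \frac{1}{427} \cdot 458 + 0 = \frac{458}{427} + 0 = \frac{458}{427}$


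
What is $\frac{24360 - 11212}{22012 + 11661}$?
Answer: $\frac{13148}{33673} \approx 0.39046$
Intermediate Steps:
$\frac{24360 - 11212}{22012 + 11661} = \frac{13148}{33673}$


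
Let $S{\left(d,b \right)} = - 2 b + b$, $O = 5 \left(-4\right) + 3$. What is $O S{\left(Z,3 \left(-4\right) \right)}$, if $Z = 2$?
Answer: $-204$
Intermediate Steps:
$O = -17$ ($O = -20 + 3 = -17$)
$S{\left(d,b \right)} = - b$
$O S{\left(Z,3 \left(-4\right) \right)} = - 17 \left(- 3 \left(-4\right)\right) = - 17 \left(\left(-1\right) \left(-12\right)\right) = \left(-17\right) 12 = -204$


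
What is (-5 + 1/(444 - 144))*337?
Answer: -505163/300 ≈ -1683.9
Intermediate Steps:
(-5 + 1/(444 - 144))*337 = (-5 + 1/300)*337 = -1499/300*337 = -505163/300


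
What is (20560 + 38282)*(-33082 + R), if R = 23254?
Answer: -578299176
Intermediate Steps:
(20560 + 38282)*(-33082 + R) = (20560 + 38282)*(-33082 + 23254) = 58842*(-9828) = -578299176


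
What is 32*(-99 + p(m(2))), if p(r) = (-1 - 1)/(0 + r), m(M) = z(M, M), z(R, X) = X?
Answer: -3200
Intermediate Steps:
m(M) = M
p(r) = -2/r
32*(-99 + p(m(2))) = 32*(-99 - 2/2) = 32*(-99 - 2*½) = 32*(-99 - 1) = 32*(-100) = -3200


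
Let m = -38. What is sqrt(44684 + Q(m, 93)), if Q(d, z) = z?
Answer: sqrt(44777) ≈ 211.61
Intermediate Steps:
sqrt(44684 + Q(m, 93)) = sqrt(44684 + 93) = sqrt(44777)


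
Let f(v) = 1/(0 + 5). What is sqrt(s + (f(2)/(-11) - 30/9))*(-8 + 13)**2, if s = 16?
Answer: 5*sqrt(344355)/33 ≈ 88.912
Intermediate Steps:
f(v) = 1/5
sqrt(s + (f(2)/(-11) - 30/9))*(-8 + 13)**2 = sqrt(16 + ((1/5)/(-11) - 30/9))*(-8 + 13)**2 = sqrt(16 + ((1/5)*(-1/11) - 30*1/9))*5**2 = sqrt(16 + (-1/55 - 10/3))*25 = sqrt(16 - 553/165)*25 = sqrt(2087/165)*25 = (sqrt(344355)/165)*25 = 5*sqrt(344355)/33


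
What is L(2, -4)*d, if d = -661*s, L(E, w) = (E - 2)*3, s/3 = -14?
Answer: 0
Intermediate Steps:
s = -42 (s = 3*(-14) = -42)
L(E, w) = -6 + 3*E (L(E, w) = (-2 + E)*3 = -6 + 3*E)
d = 27762 (d = -661*(-42) = 27762)
L(2, -4)*d = (-6 + 3*2)*27762 = (-6 + 6)*27762 = 0*27762 = 0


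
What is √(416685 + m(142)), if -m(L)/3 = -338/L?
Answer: 3*√233393898/71 ≈ 645.52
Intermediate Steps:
m(L) = 1014/L (m(L) = -(-1014)/L = 1014/L)
√(416685 + m(142)) = √(416685 + 1014/142) = √(416685 + 1014*(1/142)) = √(416685 + 507/71) = √(29585142/71) = 3*√233393898/71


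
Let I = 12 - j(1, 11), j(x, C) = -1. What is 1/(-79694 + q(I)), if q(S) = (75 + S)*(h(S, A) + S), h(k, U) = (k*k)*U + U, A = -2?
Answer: -1/108470 ≈ -9.2191e-6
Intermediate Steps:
I = 13 (I = 12 - 1*(-1) = 12 + 1 = 13)
h(k, U) = U + U*k² (h(k, U) = k²*U + U = U*k² + U = U + U*k²)
q(S) = (75 + S)*(-2 + S - 2*S²) (q(S) = (75 + S)*(-2*(1 + S²) + S) = (75 + S)*((-2 - 2*S²) + S) = (75 + S)*(-2 + S - 2*S²))
1/(-79694 + q(I)) = 1/(-79694 + (-150 - 149*13² - 2*13³ + 73*13)) = 1/(-79694 + (-150 - 149*169 - 2*2197 + 949)) = 1/(-79694 + (-150 - 25181 - 4394 + 949)) = 1/(-79694 - 28776) = 1/(-108470) = -1/108470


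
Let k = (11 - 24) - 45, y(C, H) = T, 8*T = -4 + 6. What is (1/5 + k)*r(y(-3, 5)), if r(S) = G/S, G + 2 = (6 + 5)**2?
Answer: -137564/5 ≈ -27513.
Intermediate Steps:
T = 1/4 (T = (-4 + 6)/8 = (1/8)*2 = 1/4 ≈ 0.25000)
y(C, H) = 1/4
G = 119 (G = -2 + (6 + 5)**2 = -2 + 11**2 = -2 + 121 = 119)
k = -58 (k = -13 - 45 = -58)
r(S) = 119/S
(1/5 + k)*r(y(-3, 5)) = (1/5 - 58)*(119/(1/4)) = (1/5 - 58)*(119*4) = -289/5*476 = -137564/5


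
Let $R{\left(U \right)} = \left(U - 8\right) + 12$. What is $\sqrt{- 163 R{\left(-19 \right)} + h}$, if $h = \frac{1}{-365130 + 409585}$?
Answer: $\frac{2 \sqrt{1207981005145}}{44455} \approx 49.447$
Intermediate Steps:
$R{\left(U \right)} = 4 + U$ ($R{\left(U \right)} = \left(-8 + U\right) + 12 = 4 + U$)
$h = \frac{1}{44455} \approx 2.2495 \cdot 10^{-5}$
$\sqrt{- 163 R{\left(-19 \right)} + h} = \sqrt{- 163 \left(4 - 19\right) + \frac{1}{44455}} = \sqrt{\left(-163\right) \left(-15\right) + \frac{1}{44455}} = \sqrt{2445 + \frac{1}{44455}} = \sqrt{\frac{108692476}{44455}} = \frac{2 \sqrt{1207981005145}}{44455}$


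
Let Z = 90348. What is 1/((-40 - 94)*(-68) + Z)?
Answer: 1/99460 ≈ 1.0054e-5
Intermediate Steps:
1/((-40 - 94)*(-68) + Z) = 1/((-40 - 94)*(-68) + 90348) = 1/(-134*(-68) + 90348) = 1/(9112 + 90348) = 1/99460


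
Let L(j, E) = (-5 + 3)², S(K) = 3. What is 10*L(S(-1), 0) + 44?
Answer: 84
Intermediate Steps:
L(j, E) = 4 (L(j, E) = (-2)² = 4)
10*L(S(-1), 0) + 44 = 10*4 + 44 = 40 + 44 = 84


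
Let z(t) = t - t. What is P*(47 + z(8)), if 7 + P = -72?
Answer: -3713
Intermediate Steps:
P = -79 (P = -7 - 72 = -79)
z(t) = 0
P*(47 + z(8)) = -79*(47 + 0) = -79*47 = -3713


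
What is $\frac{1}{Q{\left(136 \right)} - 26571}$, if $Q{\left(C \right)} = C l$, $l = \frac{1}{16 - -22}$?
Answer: $- \frac{19}{504781} \approx -3.764 \cdot 10^{-5}$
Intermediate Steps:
$l = \frac{1}{38}$ ($l = \frac{1}{16 + 22} = \frac{1}{38} \approx 0.026316$)
$Q{\left(C \right)} = \frac{C}{38}$ ($Q{\left(C \right)} = C \frac{1}{38} = \frac{C}{38}$)
$\frac{1}{Q{\left(136 \right)} - 26571} = \frac{1}{\frac{1}{38} \cdot 136 - 26571} = \frac{1}{\frac{68}{19} - 26571} = \frac{1}{- \frac{504781}{19}} = - \frac{19}{504781}$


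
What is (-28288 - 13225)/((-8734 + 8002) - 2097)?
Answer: 41513/2829 ≈ 14.674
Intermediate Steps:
(-28288 - 13225)/((-8734 + 8002) - 2097) = -41513/(-732 - 2097) = -41513/(-2829) = -41513*(-1/2829) = 41513/2829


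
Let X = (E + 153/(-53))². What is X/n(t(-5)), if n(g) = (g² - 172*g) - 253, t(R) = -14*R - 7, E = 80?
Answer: -16703569/20000080 ≈ -0.83518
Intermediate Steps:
t(R) = -7 - 14*R
n(g) = -253 + g² - 172*g
X = 16703569/2809 (X = (80 + 153/(-53))² = (80 + 153*(-1/53))² = (80 - 153/53)² = (4087/53)² = 16703569/2809 ≈ 5946.4)
X/n(t(-5)) = 16703569/(2809*(-253 + (-7 - 14*(-5))² - 172*(-7 - 14*(-5)))) = 16703569/(2809*(-253 + (-7 + 70)² - 172*(-7 + 70))) = 16703569/(2809*(-253 + 63² - 172*63)) = 16703569/(2809*(-253 + 3969 - 10836)) = (16703569/2809)/(-7120) = (16703569/2809)*(-1/7120) = -16703569/20000080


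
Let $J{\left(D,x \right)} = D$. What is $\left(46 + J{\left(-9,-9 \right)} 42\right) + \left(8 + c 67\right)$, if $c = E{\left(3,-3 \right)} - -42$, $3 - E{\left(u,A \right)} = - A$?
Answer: $2490$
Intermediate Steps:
$E{\left(u,A \right)} = 3 + A$ ($E{\left(u,A \right)} = 3 - - A = 3 + A$)
$c = 42$ ($c = \left(3 - 3\right) - -42 = 0 + 42 = 42$)
$\left(46 + J{\left(-9,-9 \right)} 42\right) + \left(8 + c 67\right) = \left(46 - 378\right) + \left(8 + 42 \cdot 67\right) = \left(46 - 378\right) + \left(8 + 2814\right) = -332 + 2822 = 2490$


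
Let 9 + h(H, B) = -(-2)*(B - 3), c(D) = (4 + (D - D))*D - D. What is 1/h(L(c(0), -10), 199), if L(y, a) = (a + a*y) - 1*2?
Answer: 1/383 ≈ 0.0026110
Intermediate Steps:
c(D) = 3*D (c(D) = (4 + 0)*D - D = 4*D - D = 3*D)
L(y, a) = -2 + a + a*y (L(y, a) = (a + a*y) - 2 = -2 + a + a*y)
h(H, B) = -15 + 2*B (h(H, B) = -9 - (-2)*(B - 3) = -9 - (-2)*(-3 + B) = -9 - (6 - 2*B) = -9 + (-6 + 2*B) = -15 + 2*B)
1/h(L(c(0), -10), 199) = 1/(-15 + 2*199) = 1/(-15 + 398) = 1/383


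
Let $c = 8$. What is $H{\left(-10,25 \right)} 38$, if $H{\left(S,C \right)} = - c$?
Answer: $-304$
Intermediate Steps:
$H{\left(S,C \right)} = -8$ ($H{\left(S,C \right)} = \left(-1\right) 8 = -8$)
$H{\left(-10,25 \right)} 38 = \left(-8\right) 38 = -304$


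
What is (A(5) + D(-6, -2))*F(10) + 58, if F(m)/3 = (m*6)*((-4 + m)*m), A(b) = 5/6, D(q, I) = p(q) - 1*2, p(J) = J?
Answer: -77342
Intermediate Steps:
D(q, I) = -2 + q (D(q, I) = q - 1*2 = q - 2 = -2 + q)
A(b) = 5/6 (A(b) = 5*(1/6) = 5/6)
F(m) = 18*m**2*(-4 + m) (F(m) = 3*((m*6)*((-4 + m)*m)) = 3*((6*m)*(m*(-4 + m))) = 3*(6*m**2*(-4 + m)) = 18*m**2*(-4 + m))
(A(5) + D(-6, -2))*F(10) + 58 = (5/6 + (-2 - 6))*(18*10**2*(-4 + 10)) + 58 = (5/6 - 8)*(18*100*6) + 58 = -43/6*10800 + 58 = -77400 + 58 = -77342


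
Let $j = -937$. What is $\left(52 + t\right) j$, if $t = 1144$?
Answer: $-1120652$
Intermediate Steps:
$\left(52 + t\right) j = \left(52 + 1144\right) \left(-937\right) = 1196 \left(-937\right) = -1120652$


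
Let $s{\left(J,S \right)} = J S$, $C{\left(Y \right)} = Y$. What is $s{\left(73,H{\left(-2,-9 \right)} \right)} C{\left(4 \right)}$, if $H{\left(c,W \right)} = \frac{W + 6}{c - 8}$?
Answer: $\frac{438}{5} \approx 87.6$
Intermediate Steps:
$H{\left(c,W \right)} = \frac{6 + W}{-8 + c}$
$s{\left(73,H{\left(-2,-9 \right)} \right)} C{\left(4 \right)} = 73 \frac{6 - 9}{-8 - 2} \cdot 4 = 73 \frac{1}{-10} \left(-3\right) 4 = 73 \left(\left(- \frac{1}{10}\right) \left(-3\right)\right) 4 = 73 \cdot \frac{3}{10} \cdot 4 = \frac{219}{10} \cdot 4 = \frac{438}{5}$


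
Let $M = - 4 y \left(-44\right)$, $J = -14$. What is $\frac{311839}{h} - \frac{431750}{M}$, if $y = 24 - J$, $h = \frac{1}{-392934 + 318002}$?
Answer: $- \frac{7103482883817}{304} \approx -2.3367 \cdot 10^{10}$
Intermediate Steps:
$h = - \frac{1}{74932}$ ($h = \frac{1}{-74932} = - \frac{1}{74932} \approx -1.3345 \cdot 10^{-5}$)
$y = 38$ ($y = 24 - -14 = 24 + 14 = 38$)
$M = 6688$ ($M = \left(-4\right) 38 \left(-44\right) = \left(-152\right) \left(-44\right) = 6688$)
$\frac{311839}{h} - \frac{431750}{M} = \frac{311839}{- \frac{1}{74932}} - \frac{431750}{6688} = 311839 \left(-74932\right) - \frac{19625}{304} = -23366719948 - \frac{19625}{304} = - \frac{7103482883817}{304}$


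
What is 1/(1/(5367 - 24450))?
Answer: -19083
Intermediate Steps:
1/(1/(5367 - 24450)) = 1/(1/(-19083)) = 1/(-1/19083) = -19083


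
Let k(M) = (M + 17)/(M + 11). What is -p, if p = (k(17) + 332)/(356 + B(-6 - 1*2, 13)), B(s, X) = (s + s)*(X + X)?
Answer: 311/56 ≈ 5.5536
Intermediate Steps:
k(M) = (17 + M)/(11 + M)
B(s, X) = 4*X*s (B(s, X) = (2*s)*(2*X) = 4*X*s)
p = -311/56 (p = ((17 + 17)/(11 + 17) + 332)/(356 + 4*13*(-6 - 1*2)) = (34/28 + 332)/(356 + 4*13*(-6 - 2)) = ((1/28)*34 + 332)/(356 + 4*13*(-8)) = (17/14 + 332)/(356 - 416) = (4665/14)/(-60) = (4665/14)*(-1/60) = -311/56 ≈ -5.5536)
-p = -1*(-311/56) = 311/56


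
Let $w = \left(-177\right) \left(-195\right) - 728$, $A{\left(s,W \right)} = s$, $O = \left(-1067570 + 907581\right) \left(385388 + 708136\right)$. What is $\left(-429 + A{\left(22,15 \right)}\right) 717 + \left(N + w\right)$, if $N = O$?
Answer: $-174952069268$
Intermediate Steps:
$O = -174951811236$ ($O = \left(-159989\right) 1093524 = -174951811236$)
$N = -174951811236$
$w = 33787$ ($w = 34515 - 728 = 33787$)
$\left(-429 + A{\left(22,15 \right)}\right) 717 + \left(N + w\right) = \left(-429 + 22\right) 717 + \left(-174951811236 + 33787\right) = \left(-407\right) 717 - 174951777449 = -291819 - 174951777449 = -174952069268$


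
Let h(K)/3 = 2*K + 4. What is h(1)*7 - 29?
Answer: 97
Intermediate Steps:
h(K) = 12 + 6*K (h(K) = 3*(2*K + 4) = 3*(4 + 2*K) = 12 + 6*K)
h(1)*7 - 29 = (12 + 6*1)*7 - 29 = (12 + 6)*7 - 29 = 18*7 - 29 = 126 - 29 = 97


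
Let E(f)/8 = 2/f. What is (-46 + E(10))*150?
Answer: -6660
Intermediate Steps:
E(f) = 16/f (E(f) = 8*(2/f) = 16/f)
(-46 + E(10))*150 = (-46 + 16/10)*150 = (-46 + 16*(⅒))*150 = (-46 + 8/5)*150 = -222/5*150 = -6660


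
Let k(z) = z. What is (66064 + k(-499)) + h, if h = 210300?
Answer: 275865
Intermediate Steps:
(66064 + k(-499)) + h = (66064 - 499) + 210300 = 65565 + 210300 = 275865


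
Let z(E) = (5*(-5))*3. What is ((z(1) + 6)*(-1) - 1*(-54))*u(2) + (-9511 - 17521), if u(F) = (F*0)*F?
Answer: -27032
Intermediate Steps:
u(F) = 0 (u(F) = 0*F = 0)
z(E) = -75 (z(E) = -25*3 = -75)
((z(1) + 6)*(-1) - 1*(-54))*u(2) + (-9511 - 17521) = ((-75 + 6)*(-1) - 1*(-54))*0 + (-9511 - 17521) = (-69*(-1) + 54)*0 - 27032 = (69 + 54)*0 - 27032 = 123*0 - 27032 = 0 - 27032 = -27032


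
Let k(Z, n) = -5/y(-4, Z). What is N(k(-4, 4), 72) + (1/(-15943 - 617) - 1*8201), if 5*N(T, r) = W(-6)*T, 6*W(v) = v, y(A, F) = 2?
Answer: -135800281/16560 ≈ -8200.5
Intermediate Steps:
W(v) = v/6
k(Z, n) = -5/2
N(T, r) = -T/5 (N(T, r) = (((⅙)*(-6))*T)/5 = (-T)/5 = -T/5)
N(k(-4, 4), 72) + (1/(-15943 - 617) - 1*8201) = -⅕*(-5/2) + (1/(-15943 - 617) - 1*8201) = ½ + (1/(-16560) - 8201) = ½ + (-1/16560 - 8201) = ½ - 135808561/16560 = -135800281/16560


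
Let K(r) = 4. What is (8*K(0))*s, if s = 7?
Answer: 224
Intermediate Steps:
(8*K(0))*s = (8*4)*7 = 32*7 = 224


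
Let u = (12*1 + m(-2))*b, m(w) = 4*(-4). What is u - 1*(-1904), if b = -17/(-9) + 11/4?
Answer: 16969/9 ≈ 1885.4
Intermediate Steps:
m(w) = -16
b = 167/36 (b = -17*(-⅑) + 11*(¼) = 17/9 + 11/4 = 167/36 ≈ 4.6389)
u = -167/9 (u = (12*1 - 16)*(167/36) = (12 - 16)*(167/36) = -4*167/36 = -167/9 ≈ -18.556)
u - 1*(-1904) = -167/9 - 1*(-1904) = -167/9 + 1904 = 16969/9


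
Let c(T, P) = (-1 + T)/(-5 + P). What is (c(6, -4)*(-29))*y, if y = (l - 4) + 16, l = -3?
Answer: 145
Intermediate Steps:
c(T, P) = (-1 + T)/(-5 + P)
y = 9 (y = (-3 - 4) + 16 = -7 + 16 = 9)
(c(6, -4)*(-29))*y = (((-1 + 6)/(-5 - 4))*(-29))*9 = ((5/(-9))*(-29))*9 = (-1/9*5*(-29))*9 = -5/9*(-29)*9 = (145/9)*9 = 145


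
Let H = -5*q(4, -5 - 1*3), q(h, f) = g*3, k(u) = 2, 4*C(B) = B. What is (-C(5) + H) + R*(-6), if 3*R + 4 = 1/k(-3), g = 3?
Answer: -157/4 ≈ -39.250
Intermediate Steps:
C(B) = B/4
q(h, f) = 9 (q(h, f) = 3*3 = 9)
R = -7/6 (R = -4/3 + (1/3)/2 = -4/3 + (1/3)*(1/2) = -4/3 + 1/6 = -7/6 ≈ -1.1667)
H = -45 (H = -5*9 = -45)
(-C(5) + H) + R*(-6) = (-5/4 - 45) - 7/6*(-6) = (-1*5/4 - 45) + 7 = (-5/4 - 45) + 7 = -185/4 + 7 = -157/4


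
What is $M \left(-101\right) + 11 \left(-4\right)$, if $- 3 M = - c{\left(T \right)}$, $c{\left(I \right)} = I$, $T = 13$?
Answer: $- \frac{1445}{3} \approx -481.67$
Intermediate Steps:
$M = \frac{13}{3}$ ($M = - \frac{\left(-1\right) 13}{3} = \left(- \frac{1}{3}\right) \left(-13\right) = \frac{13}{3} \approx 4.3333$)
$M \left(-101\right) + 11 \left(-4\right) = \frac{13}{3} \left(-101\right) + 11 \left(-4\right) = - \frac{1313}{3} - 44 = - \frac{1445}{3}$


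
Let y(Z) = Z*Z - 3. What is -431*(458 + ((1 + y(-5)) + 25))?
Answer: -218086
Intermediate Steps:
y(Z) = -3 + Z² (y(Z) = Z² - 3 = -3 + Z²)
-431*(458 + ((1 + y(-5)) + 25)) = -431*(458 + ((1 + (-3 + (-5)²)) + 25)) = -431*(458 + ((1 + (-3 + 25)) + 25)) = -431*(458 + ((1 + 22) + 25)) = -431*(458 + (23 + 25)) = -431*(458 + 48) = -431*506 = -218086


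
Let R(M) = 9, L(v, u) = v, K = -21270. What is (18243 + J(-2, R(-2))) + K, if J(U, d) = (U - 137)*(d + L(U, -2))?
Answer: -4000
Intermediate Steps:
J(U, d) = (-137 + U)*(U + d) (J(U, d) = (U - 137)*(d + U) = (-137 + U)*(U + d))
(18243 + J(-2, R(-2))) + K = (18243 + ((-2)² - 137*(-2) - 137*9 - 2*9)) - 21270 = (18243 + (4 + 274 - 1233 - 18)) - 21270 = (18243 - 973) - 21270 = 17270 - 21270 = -4000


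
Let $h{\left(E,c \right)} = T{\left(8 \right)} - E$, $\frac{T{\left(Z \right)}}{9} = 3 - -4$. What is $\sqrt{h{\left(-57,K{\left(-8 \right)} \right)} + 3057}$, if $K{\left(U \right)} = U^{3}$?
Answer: $3 \sqrt{353} \approx 56.365$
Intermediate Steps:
$T{\left(Z \right)} = 63$ ($T{\left(Z \right)} = 9 \left(3 - -4\right) = 9 \left(3 + 4\right) = 9 \cdot 7 = 63$)
$h{\left(E,c \right)} = 63 - E$
$\sqrt{h{\left(-57,K{\left(-8 \right)} \right)} + 3057} = \sqrt{\left(63 - -57\right) + 3057} = \sqrt{\left(63 + 57\right) + 3057} = \sqrt{120 + 3057} = \sqrt{3177} = 3 \sqrt{353}$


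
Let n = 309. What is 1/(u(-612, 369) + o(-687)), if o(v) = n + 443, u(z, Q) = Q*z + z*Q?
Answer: -1/450904 ≈ -2.2178e-6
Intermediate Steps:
u(z, Q) = 2*Q*z (u(z, Q) = Q*z + Q*z = 2*Q*z)
o(v) = 752 (o(v) = 309 + 443 = 752)
1/(u(-612, 369) + o(-687)) = 1/(2*369*(-612) + 752) = 1/(-451656 + 752) = 1/(-450904) = -1/450904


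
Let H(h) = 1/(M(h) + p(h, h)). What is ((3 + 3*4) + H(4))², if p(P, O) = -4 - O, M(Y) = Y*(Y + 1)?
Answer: 32761/144 ≈ 227.51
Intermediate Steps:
M(Y) = Y*(1 + Y)
H(h) = 1/(-4 - h + h*(1 + h)) (H(h) = 1/(h*(1 + h) + (-4 - h)) = 1/(-4 - h + h*(1 + h)))
((3 + 3*4) + H(4))² = ((3 + 3*4) + 1/(-4 + 4²))² = ((3 + 12) + 1/(-4 + 16))² = (15 + 1/12)² = (181/12)² = 32761/144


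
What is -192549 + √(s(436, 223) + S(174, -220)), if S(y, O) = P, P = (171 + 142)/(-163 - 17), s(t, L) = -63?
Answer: -192549 + I*√58265/30 ≈ -1.9255e+5 + 8.0461*I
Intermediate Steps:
P = -313/180 (P = 313/(-180) = 313*(-1/180) = -313/180 ≈ -1.7389)
S(y, O) = -313/180
-192549 + √(s(436, 223) + S(174, -220)) = -192549 + √(-63 - 313/180) = -192549 + √(-11653/180) = -192549 + I*√58265/30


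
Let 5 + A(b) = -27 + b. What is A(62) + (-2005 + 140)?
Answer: -1835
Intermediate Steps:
A(b) = -32 + b (A(b) = -5 + (-27 + b) = -32 + b)
A(62) + (-2005 + 140) = (-32 + 62) + (-2005 + 140) = 30 - 1865 = -1835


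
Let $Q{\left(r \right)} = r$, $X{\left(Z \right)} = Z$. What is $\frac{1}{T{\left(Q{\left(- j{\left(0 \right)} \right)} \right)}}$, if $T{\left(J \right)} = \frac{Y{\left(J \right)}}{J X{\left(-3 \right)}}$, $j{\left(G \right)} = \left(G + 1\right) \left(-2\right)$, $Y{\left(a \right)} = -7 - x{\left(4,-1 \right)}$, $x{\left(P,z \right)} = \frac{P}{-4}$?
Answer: $1$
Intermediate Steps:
$x{\left(P,z \right)} = - \frac{P}{4}$ ($x{\left(P,z \right)} = P \left(- \frac{1}{4}\right) = - \frac{P}{4}$)
$Y{\left(a \right)} = -6$ ($Y{\left(a \right)} = -7 - \left(- \frac{1}{4}\right) 4 = -7 - -1 = -7 + 1 = -6$)
$j{\left(G \right)} = -2 - 2 G$ ($j{\left(G \right)} = \left(1 + G\right) \left(-2\right) = -2 - 2 G$)
$T{\left(J \right)} = \frac{2}{J}$ ($T{\left(J \right)} = - \frac{6}{J \left(-3\right)} = - \frac{6}{\left(-3\right) J} = - 6 \left(- \frac{1}{3 J}\right) = \frac{2}{J}$)
$\frac{1}{T{\left(Q{\left(- j{\left(0 \right)} \right)} \right)}} = \frac{1}{2 \frac{1}{\left(-1\right) \left(-2 - 0\right)}} = \frac{1}{2 \frac{1}{\left(-1\right) \left(-2 + 0\right)}} = \frac{1}{2 \frac{1}{\left(-1\right) \left(-2\right)}} = \frac{1}{2 \cdot \frac{1}{2}} = 1^{-1} = 1$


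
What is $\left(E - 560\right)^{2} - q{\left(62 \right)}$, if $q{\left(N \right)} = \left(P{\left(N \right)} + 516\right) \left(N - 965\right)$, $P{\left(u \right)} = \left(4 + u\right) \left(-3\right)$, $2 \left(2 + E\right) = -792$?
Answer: $1204918$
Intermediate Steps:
$E = -398$ ($E = -2 + \frac{1}{2} \left(-792\right) = -2 - 396 = -398$)
$P{\left(u \right)} = -12 - 3 u$
$q{\left(N \right)} = \left(-965 + N\right) \left(504 - 3 N\right)$ ($q{\left(N \right)} = \left(\left(-12 - 3 N\right) + 516\right) \left(N - 965\right) = \left(504 - 3 N\right) \left(-965 + N\right) = \left(-965 + N\right) \left(504 - 3 N\right)$)
$\left(E - 560\right)^{2} - q{\left(62 \right)} = \left(-398 - 560\right)^{2} - \left(-486360 - 3 \cdot 62^{2} + 3399 \cdot 62\right) = \left(-958\right)^{2} - \left(-486360 - 11532 + 210738\right) = 917764 - \left(-486360 - 11532 + 210738\right) = 917764 - -287154 = 917764 + 287154 = 1204918$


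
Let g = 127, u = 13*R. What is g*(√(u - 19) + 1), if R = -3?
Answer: 127 + 127*I*√58 ≈ 127.0 + 967.2*I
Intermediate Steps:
u = -39 (u = 13*(-3) = -39)
g*(√(u - 19) + 1) = 127*(√(-39 - 19) + 1) = 127*(√(-58) + 1) = 127*(I*√58 + 1) = 127*(1 + I*√58) = 127 + 127*I*√58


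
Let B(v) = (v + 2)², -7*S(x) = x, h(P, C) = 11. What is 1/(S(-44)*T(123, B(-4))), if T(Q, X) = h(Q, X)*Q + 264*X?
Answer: 7/105996 ≈ 6.6040e-5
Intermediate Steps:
S(x) = -x/7
B(v) = (2 + v)²
T(Q, X) = 11*Q + 264*X
1/(S(-44)*T(123, B(-4))) = 1/(((-⅐*(-44)))*(11*123 + 264*(2 - 4)²)) = 1/((44/7)*(1353 + 264*(-2)²)) = 7/(44*(1353 + 264*4)) = 7/(44*(1353 + 1056)) = (7/44)/2409 = (7/44)*(1/2409) = 7/105996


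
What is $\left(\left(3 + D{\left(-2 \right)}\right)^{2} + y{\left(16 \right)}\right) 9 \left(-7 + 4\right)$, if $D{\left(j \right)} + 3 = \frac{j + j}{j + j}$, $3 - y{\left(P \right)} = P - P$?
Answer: $-108$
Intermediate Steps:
$y{\left(P \right)} = 3$ ($y{\left(P \right)} = 3 - \left(P - P\right) = 3 - 0 = 3 + 0 = 3$)
$D{\left(j \right)} = -2$ ($D{\left(j \right)} = -3 + \frac{j + j}{j + j} = -3 + \frac{2 j}{2 j} = -3 + 2 j \frac{1}{2 j} = -3 + 1 = -2$)
$\left(\left(3 + D{\left(-2 \right)}\right)^{2} + y{\left(16 \right)}\right) 9 \left(-7 + 4\right) = \left(\left(3 - 2\right)^{2} + 3\right) 9 \left(-7 + 4\right) = \left(1^{2} + 3\right) 9 \left(-3\right) = \left(1 + 3\right) \left(-27\right) = 4 \left(-27\right) = -108$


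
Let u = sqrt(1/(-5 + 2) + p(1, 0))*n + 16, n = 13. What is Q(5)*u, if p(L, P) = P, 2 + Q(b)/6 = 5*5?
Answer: 2208 + 598*I*sqrt(3) ≈ 2208.0 + 1035.8*I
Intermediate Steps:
Q(b) = 138 (Q(b) = -12 + 6*(5*5) = -12 + 6*25 = -12 + 150 = 138)
u = 16 + 13*I*sqrt(3)/3 (u = sqrt(1/(-5 + 2) + 0)*13 + 16 = sqrt(1/(-3) + 0)*13 + 16 = sqrt(-1/3 + 0)*13 + 16 = sqrt(-1/3)*13 + 16 = (I*sqrt(3)/3)*13 + 16 = 13*I*sqrt(3)/3 + 16 = 16 + 13*I*sqrt(3)/3 ≈ 16.0 + 7.5056*I)
Q(5)*u = 138*(16 + 13*I*sqrt(3)/3) = 2208 + 598*I*sqrt(3)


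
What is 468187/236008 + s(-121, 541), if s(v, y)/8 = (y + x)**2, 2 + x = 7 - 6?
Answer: 550559930587/236008 ≈ 2.3328e+6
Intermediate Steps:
x = -1 (x = -2 + (7 - 6) = -2 + 1 = -1)
s(v, y) = 8*(-1 + y)**2 (s(v, y) = 8*(y - 1)**2 = 8*(-1 + y)**2)
468187/236008 + s(-121, 541) = 468187/236008 + 8*(-1 + 541)**2 = 468187*(1/236008) + 8*540**2 = 468187/236008 + 8*291600 = 468187/236008 + 2332800 = 550559930587/236008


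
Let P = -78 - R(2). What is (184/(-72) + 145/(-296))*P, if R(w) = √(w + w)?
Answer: 81130/333 ≈ 243.63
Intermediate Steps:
R(w) = √2*√w (R(w) = √(2*w) = √2*√w)
P = -80 (P = -78 - √2*√2 = -78 - 1*2 = -78 - 2 = -80)
(184/(-72) + 145/(-296))*P = (184/(-72) + 145/(-296))*(-80) = (184*(-1/72) + 145*(-1/296))*(-80) = (-23/9 - 145/296)*(-80) = -8113/2664*(-80) = 81130/333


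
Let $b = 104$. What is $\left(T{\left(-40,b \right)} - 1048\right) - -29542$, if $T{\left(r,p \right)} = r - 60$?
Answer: $28394$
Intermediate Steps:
$T{\left(r,p \right)} = -60 + r$ ($T{\left(r,p \right)} = r - 60 = -60 + r$)
$\left(T{\left(-40,b \right)} - 1048\right) - -29542 = \left(\left(-60 - 40\right) - 1048\right) - -29542 = \left(-100 - 1048\right) + 29542 = -1148 + 29542 = 28394$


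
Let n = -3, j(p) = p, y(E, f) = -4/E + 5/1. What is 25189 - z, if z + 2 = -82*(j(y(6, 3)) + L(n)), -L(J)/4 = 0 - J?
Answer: 73687/3 ≈ 24562.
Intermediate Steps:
y(E, f) = 5 - 4/E (y(E, f) = -4/E + 5*1 = -4/E + 5 = 5 - 4/E)
L(J) = 4*J (L(J) = -4*(0 - J) = -(-4)*J = 4*J)
z = 1880/3 (z = -2 - 82*((5 - 4/6) + 4*(-3)) = -2 - 82*((5 - 4*⅙) - 12) = -2 - 82*((5 - ⅔) - 12) = -2 - 82*(13/3 - 12) = -2 - 82*(-23/3) = -2 + 1886/3 = 1880/3 ≈ 626.67)
25189 - z = 25189 - 1*1880/3 = 25189 - 1880/3 = 73687/3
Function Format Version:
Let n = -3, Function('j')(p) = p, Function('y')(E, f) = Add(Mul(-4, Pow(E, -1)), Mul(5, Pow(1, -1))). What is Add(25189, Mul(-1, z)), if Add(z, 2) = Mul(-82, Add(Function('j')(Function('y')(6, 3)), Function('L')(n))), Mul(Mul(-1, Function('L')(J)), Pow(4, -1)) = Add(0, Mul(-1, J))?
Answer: Rational(73687, 3) ≈ 24562.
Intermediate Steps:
Function('y')(E, f) = Add(5, Mul(-4, Pow(E, -1))) (Function('y')(E, f) = Add(Mul(-4, Pow(E, -1)), Mul(5, 1)) = Add(Mul(-4, Pow(E, -1)), 5) = Add(5, Mul(-4, Pow(E, -1))))
Function('L')(J) = Mul(4, J) (Function('L')(J) = Mul(-4, Add(0, Mul(-1, J))) = Mul(-4, Mul(-1, J)) = Mul(4, J))
z = Rational(1880, 3) (z = Add(-2, Mul(-82, Add(Add(5, Mul(-4, Pow(6, -1))), Mul(4, -3)))) = Add(-2, Mul(-82, Add(Add(5, Mul(-4, Rational(1, 6))), -12))) = Add(-2, Mul(-82, Add(Add(5, Rational(-2, 3)), -12))) = Add(-2, Mul(-82, Add(Rational(13, 3), -12))) = Add(-2, Mul(-82, Rational(-23, 3))) = Add(-2, Rational(1886, 3)) = Rational(1880, 3) ≈ 626.67)
Add(25189, Mul(-1, z)) = Add(25189, Mul(-1, Rational(1880, 3))) = Add(25189, Rational(-1880, 3)) = Rational(73687, 3)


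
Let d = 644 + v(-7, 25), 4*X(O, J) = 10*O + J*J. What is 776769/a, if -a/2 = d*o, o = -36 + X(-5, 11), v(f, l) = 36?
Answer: 776769/24820 ≈ 31.296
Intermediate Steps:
X(O, J) = J²/4 + 5*O/2 (X(O, J) = (10*O + J*J)/4 = (10*O + J²)/4 = (J² + 10*O)/4 = J²/4 + 5*O/2)
o = -73/4 (o = -36 + ((¼)*11² + (5/2)*(-5)) = -36 + ((¼)*121 - 25/2) = -36 + (121/4 - 25/2) = -36 + 71/4 = -73/4 ≈ -18.250)
d = 680 (d = 644 + 36 = 680)
a = 24820 (a = -1360*(-73)/4 = -2*(-12410) = 24820)
776769/a = 776769/24820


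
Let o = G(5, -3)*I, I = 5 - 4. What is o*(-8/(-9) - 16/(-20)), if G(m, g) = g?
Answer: -76/15 ≈ -5.0667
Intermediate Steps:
I = 1
o = -3 (o = -3*1 = -3)
o*(-8/(-9) - 16/(-20)) = -3*(-8/(-9) - 16/(-20)) = -3*(-8*(-1/9) - 16*(-1/20)) = -3*(8/9 + 4/5) = -3*76/45 = -76/15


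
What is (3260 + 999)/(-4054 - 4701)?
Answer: -4259/8755 ≈ -0.48646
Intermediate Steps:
(3260 + 999)/(-4054 - 4701) = 4259/(-8755) = 4259*(-1/8755) = -4259/8755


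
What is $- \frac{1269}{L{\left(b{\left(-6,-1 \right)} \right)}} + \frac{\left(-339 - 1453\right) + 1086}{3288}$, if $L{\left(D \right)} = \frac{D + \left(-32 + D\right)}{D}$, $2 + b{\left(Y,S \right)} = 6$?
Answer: $\frac{347353}{1644} \approx 211.29$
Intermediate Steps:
$b{\left(Y,S \right)} = 4$ ($b{\left(Y,S \right)} = -2 + 6 = 4$)
$L{\left(D \right)} = \frac{-32 + 2 D}{D}$
$- \frac{1269}{L{\left(b{\left(-6,-1 \right)} \right)}} + \frac{\left(-339 - 1453\right) + 1086}{3288} = - \frac{1269}{2 - \frac{32}{4}} + \frac{\left(-339 - 1453\right) + 1086}{3288} = - \frac{1269}{2 - 8} + \left(-1792 + 1086\right) \frac{1}{3288} = - \frac{1269}{2 - 8} - \frac{353}{1644} = - \frac{1269}{-6} - \frac{353}{1644} = \left(-1269\right) \left(- \frac{1}{6}\right) - \frac{353}{1644} = \frac{423}{2} - \frac{353}{1644} = \frac{347353}{1644}$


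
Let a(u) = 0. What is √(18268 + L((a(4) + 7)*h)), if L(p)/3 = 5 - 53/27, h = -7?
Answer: √164494/3 ≈ 135.19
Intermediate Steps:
L(p) = 82/9 (L(p) = 3*(5 - 53/27) = 3*(82/27) = 82/9)
√(18268 + L((a(4) + 7)*h)) = √(18268 + 82/9) = √(164494/9) = √164494/3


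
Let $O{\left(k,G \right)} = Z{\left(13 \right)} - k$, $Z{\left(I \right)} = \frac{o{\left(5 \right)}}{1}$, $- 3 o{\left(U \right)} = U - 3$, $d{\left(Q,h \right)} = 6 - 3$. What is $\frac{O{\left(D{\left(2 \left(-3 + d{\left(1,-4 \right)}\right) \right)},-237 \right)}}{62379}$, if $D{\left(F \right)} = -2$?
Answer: $\frac{4}{187137} \approx 2.1375 \cdot 10^{-5}$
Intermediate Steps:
$d{\left(Q,h \right)} = 3$ ($d{\left(Q,h \right)} = 6 - 3 = 3$)
$o{\left(U \right)} = 1 - \frac{U}{3}$ ($o{\left(U \right)} = - \frac{U - 3}{3} = - \frac{-3 + U}{3} = 1 - \frac{U}{3}$)
$Z{\left(I \right)} = - \frac{2}{3}$ ($Z{\left(I \right)} = \frac{1 - \frac{5}{3}}{1} = \left(1 - \frac{5}{3}\right) 1 = \left(- \frac{2}{3}\right) 1 = - \frac{2}{3}$)
$O{\left(k,G \right)} = - \frac{2}{3} - k$
$\frac{O{\left(D{\left(2 \left(-3 + d{\left(1,-4 \right)}\right) \right)},-237 \right)}}{62379} = \frac{- \frac{2}{3} - -2}{62379} = \left(- \frac{2}{3} + 2\right) \frac{1}{62379} = \frac{4}{3} \cdot \frac{1}{62379} = \frac{4}{187137}$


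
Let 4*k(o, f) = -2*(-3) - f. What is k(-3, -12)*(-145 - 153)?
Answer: -1341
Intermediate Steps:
k(o, f) = 3/2 - f/4 (k(o, f) = (-2*(-3) - f)/4 = (6 - f)/4 = 3/2 - f/4)
k(-3, -12)*(-145 - 153) = (3/2 - ¼*(-12))*(-145 - 153) = (3/2 + 3)*(-298) = (9/2)*(-298) = -1341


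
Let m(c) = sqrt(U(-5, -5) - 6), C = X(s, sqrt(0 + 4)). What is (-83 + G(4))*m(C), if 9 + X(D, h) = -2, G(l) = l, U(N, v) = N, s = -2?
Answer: -79*I*sqrt(11) ≈ -262.01*I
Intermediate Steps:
X(D, h) = -11 (X(D, h) = -9 - 2 = -11)
C = -11
m(c) = I*sqrt(11) (m(c) = sqrt(-5 - 6) = sqrt(-11) = I*sqrt(11))
(-83 + G(4))*m(C) = (-83 + 4)*(I*sqrt(11)) = -79*I*sqrt(11)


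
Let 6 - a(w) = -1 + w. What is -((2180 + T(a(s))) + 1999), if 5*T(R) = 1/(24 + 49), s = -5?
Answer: -1525336/365 ≈ -4179.0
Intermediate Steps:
a(w) = 7 - w (a(w) = 6 - (-1 + w) = 6 + (1 - w) = 7 - w)
T(R) = 1/365 (T(R) = 1/(5*(24 + 49)) = (⅕)/73 = (⅕)*(1/73) = 1/365)
-((2180 + T(a(s))) + 1999) = -((2180 + 1/365) + 1999) = -(795701/365 + 1999) = -1*1525336/365 = -1525336/365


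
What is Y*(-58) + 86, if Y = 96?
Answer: -5482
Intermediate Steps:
Y*(-58) + 86 = 96*(-58) + 86 = -5568 + 86 = -5482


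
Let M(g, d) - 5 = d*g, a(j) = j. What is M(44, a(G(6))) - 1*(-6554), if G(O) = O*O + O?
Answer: 8407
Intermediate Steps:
G(O) = O + O**2 (G(O) = O**2 + O = O + O**2)
M(g, d) = 5 + d*g
M(44, a(G(6))) - 1*(-6554) = (5 + (6*(1 + 6))*44) - 1*(-6554) = (5 + (6*7)*44) + 6554 = (5 + 42*44) + 6554 = (5 + 1848) + 6554 = 1853 + 6554 = 8407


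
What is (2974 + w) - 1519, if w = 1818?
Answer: 3273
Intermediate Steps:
(2974 + w) - 1519 = (2974 + 1818) - 1519 = 4792 - 1519 = 3273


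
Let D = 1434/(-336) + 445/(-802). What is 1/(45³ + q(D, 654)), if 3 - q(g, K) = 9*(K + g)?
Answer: 22456/1915169043 ≈ 1.1725e-5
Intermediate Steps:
D = -108299/22456 (D = 1434*(-1/336) + 445*(-1/802) = -239/56 - 445/802 = -108299/22456 ≈ -4.8227)
q(g, K) = 3 - 9*K - 9*g (q(g, K) = 3 - 9*(K + g) = 3 - (9*K + 9*g) = 3 + (-9*K - 9*g) = 3 - 9*K - 9*g)
1/(45³ + q(D, 654)) = 1/(45³ + (3 - 9*654 - 9*(-108299/22456))) = 1/(91125 + (3 - 5886 + 974691/22456)) = 1/(91125 - 131133957/22456) = 1/(1915169043/22456) = 22456/1915169043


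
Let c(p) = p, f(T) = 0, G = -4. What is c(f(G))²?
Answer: 0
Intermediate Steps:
c(f(G))² = 0² = 0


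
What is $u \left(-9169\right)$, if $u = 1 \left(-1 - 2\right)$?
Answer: $27507$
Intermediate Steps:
$u = -3$ ($u = 1 \left(-3\right) = -3$)
$u \left(-9169\right) = \left(-3\right) \left(-9169\right) = 27507$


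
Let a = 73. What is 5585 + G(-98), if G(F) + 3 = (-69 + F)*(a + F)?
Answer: 9757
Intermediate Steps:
G(F) = -3 + (-69 + F)*(73 + F)
5585 + G(-98) = 5585 + (-5040 + (-98)² + 4*(-98)) = 5585 + (-5040 + 9604 - 392) = 5585 + 4172 = 9757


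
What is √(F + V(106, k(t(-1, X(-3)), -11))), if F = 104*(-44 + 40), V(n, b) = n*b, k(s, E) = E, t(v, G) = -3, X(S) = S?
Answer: I*√1582 ≈ 39.774*I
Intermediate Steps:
V(n, b) = b*n
F = -416 (F = 104*(-4) = -416)
√(F + V(106, k(t(-1, X(-3)), -11))) = √(-416 - 11*106) = √(-416 - 1166) = √(-1582) = I*√1582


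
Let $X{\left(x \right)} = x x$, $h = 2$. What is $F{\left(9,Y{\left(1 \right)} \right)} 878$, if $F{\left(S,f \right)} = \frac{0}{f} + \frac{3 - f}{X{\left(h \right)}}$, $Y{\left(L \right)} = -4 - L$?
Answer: $1756$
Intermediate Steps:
$X{\left(x \right)} = x^{2}$
$F{\left(S,f \right)} = \frac{3}{4} - \frac{f}{4}$ ($F{\left(S,f \right)} = \frac{0}{f} + \frac{3 - f}{2^{2}} = 0 + \frac{3 - f}{4} = 0 + \left(3 - f\right) \frac{1}{4} = 0 - \left(- \frac{3}{4} + \frac{f}{4}\right) = \frac{3}{4} - \frac{f}{4}$)
$F{\left(9,Y{\left(1 \right)} \right)} 878 = \left(\frac{3}{4} - \frac{-4 - 1}{4}\right) 878 = \left(\frac{3}{4} - - \frac{5}{4}\right) 878 = \left(\frac{3}{4} + \frac{5}{4}\right) 878 = 2 \cdot 878 = 1756$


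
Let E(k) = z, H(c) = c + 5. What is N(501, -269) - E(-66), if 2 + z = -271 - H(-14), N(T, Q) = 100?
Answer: 364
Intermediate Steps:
H(c) = 5 + c
z = -264 (z = -2 + (-271 - (5 - 14)) = -2 + (-271 - 1*(-9)) = -2 + (-271 + 9) = -2 - 262 = -264)
E(k) = -264
N(501, -269) - E(-66) = 100 - 1*(-264) = 100 + 264 = 364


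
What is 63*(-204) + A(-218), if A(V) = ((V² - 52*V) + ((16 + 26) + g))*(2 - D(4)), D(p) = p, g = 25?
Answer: -130706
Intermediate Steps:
A(V) = -134 - 2*V² + 104*V (A(V) = ((V² - 52*V) + ((16 + 26) + 25))*(2 - 1*4) = ((V² - 52*V) + (42 + 25))*(2 - 4) = ((V² - 52*V) + 67)*(-2) = (67 + V² - 52*V)*(-2) = -134 - 2*V² + 104*V)
63*(-204) + A(-218) = 63*(-204) + (-134 - 2*(-218)² + 104*(-218)) = -12852 + (-134 - 2*47524 - 22672) = -12852 + (-134 - 95048 - 22672) = -12852 - 117854 = -130706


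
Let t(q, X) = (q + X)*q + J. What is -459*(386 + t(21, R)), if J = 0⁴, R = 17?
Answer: -543456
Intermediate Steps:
J = 0
t(q, X) = q*(X + q) (t(q, X) = (q + X)*q + 0 = (X + q)*q + 0 = q*(X + q) + 0 = q*(X + q))
-459*(386 + t(21, R)) = -459*(386 + 21*(17 + 21)) = -459*(386 + 21*38) = -459*(386 + 798) = -459*1184 = -543456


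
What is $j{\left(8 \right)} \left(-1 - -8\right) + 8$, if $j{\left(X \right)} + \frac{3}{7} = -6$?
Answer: $-37$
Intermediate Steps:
$j{\left(X \right)} = - \frac{45}{7}$ ($j{\left(X \right)} = - \frac{3}{7} - 6 = - \frac{45}{7}$)
$j{\left(8 \right)} \left(-1 - -8\right) + 8 = - \frac{45 \left(-1 - -8\right)}{7} + 8 = - \frac{45 \left(-1 + 8\right)}{7} + 8 = \left(- \frac{45}{7}\right) 7 + 8 = -45 + 8 = -37$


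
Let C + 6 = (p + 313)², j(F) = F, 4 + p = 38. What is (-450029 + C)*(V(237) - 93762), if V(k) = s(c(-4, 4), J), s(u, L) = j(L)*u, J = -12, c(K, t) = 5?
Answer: 30926170572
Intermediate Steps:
p = 34 (p = -4 + 38 = 34)
C = 120403 (C = -6 + (34 + 313)² = -6 + 347² = -6 + 120409 = 120403)
s(u, L) = L*u
V(k) = -60 (V(k) = -12*5 = -60)
(-450029 + C)*(V(237) - 93762) = (-450029 + 120403)*(-60 - 93762) = -329626*(-93822) = 30926170572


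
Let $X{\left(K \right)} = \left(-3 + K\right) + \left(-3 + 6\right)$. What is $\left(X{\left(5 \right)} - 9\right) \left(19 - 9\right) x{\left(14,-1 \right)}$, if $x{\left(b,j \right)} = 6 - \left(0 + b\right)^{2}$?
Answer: $7600$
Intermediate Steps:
$X{\left(K \right)} = K$ ($X{\left(K \right)} = \left(-3 + K\right) + 3 = K$)
$x{\left(b,j \right)} = 6 - b^{2}$
$\left(X{\left(5 \right)} - 9\right) \left(19 - 9\right) x{\left(14,-1 \right)} = \left(5 - 9\right) \left(19 - 9\right) \left(6 - 14^{2}\right) = \left(-4\right) 10 \left(6 - 196\right) = - 40 \left(6 - 196\right) = \left(-40\right) \left(-190\right) = 7600$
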